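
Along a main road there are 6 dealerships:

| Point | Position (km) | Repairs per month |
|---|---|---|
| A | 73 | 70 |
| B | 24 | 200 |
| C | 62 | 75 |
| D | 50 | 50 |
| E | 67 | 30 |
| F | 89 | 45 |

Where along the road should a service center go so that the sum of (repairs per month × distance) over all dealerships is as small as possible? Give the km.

For a sum of weighted absolute distances on a line, the optimum is the weighted median (not the mean). Total weight W = 470; half-weight = 235.
Sort by position and accumulate weight:
  km 24 (B, w=200) → cum 200
  km 50 (D, w=50) → cum 250  ≥ 235 → median here
  km 62 (C, w=75) → cum 325
  km 67 (E, w=30) → cum 355
  km 73 (A, w=70) → cum 425
  km 89 (F, w=45) → cum 470
Optimal location: km 50.

x = 50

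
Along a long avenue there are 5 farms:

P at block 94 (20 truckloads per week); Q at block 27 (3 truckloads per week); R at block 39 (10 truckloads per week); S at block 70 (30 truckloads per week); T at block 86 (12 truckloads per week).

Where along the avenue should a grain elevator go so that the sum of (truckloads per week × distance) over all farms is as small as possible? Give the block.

For a sum of weighted absolute distances on a line, the optimum is the weighted median (not the mean). Total weight W = 75; half-weight = 37.5.
Sort by position and accumulate weight:
  block 27 (Q, w=3) → cum 3
  block 39 (R, w=10) → cum 13
  block 70 (S, w=30) → cum 43  ≥ 37.5 → median here
  block 86 (T, w=12) → cum 55
  block 94 (P, w=20) → cum 75
Optimal location: block 70.

x = 70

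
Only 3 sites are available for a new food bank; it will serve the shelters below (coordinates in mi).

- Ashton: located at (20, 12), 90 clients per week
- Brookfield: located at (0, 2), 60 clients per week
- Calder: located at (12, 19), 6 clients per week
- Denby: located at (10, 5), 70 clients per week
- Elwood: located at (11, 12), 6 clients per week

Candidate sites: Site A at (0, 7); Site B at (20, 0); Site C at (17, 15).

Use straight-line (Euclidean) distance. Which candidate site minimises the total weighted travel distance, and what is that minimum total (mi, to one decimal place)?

Total weighted distance at each candidate:
  Site A (0, 7): total = 3043.6
  Site B (20, 0): total = 3282.3
  Site C (17, 15): total = 2599.0
Minimum is at Site C with total 2599.0 mi.

Site C, total 2599.0 mi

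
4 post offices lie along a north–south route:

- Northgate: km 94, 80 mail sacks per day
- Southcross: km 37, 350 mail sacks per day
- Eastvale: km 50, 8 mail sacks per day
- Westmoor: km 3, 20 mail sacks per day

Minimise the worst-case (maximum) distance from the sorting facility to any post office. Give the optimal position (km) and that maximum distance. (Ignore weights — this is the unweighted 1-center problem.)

The 1-center on a line is the midpoint of the two extreme points: leftmost at 3, rightmost at 94.
Optimal location = (3 + 94)/2 = 48.5; maximum distance = (94 − 3)/2 = 45.5.

location 48.5, max distance 45.5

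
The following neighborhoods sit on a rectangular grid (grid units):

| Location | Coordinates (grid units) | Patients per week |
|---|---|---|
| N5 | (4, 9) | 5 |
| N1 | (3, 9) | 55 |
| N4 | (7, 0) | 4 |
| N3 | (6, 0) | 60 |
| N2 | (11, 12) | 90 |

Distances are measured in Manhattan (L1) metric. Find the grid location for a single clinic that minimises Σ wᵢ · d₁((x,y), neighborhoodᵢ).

Manhattan distance separates: Σwᵢ(|x−xᵢ|+|y−yᵢ|) = Σwᵢ|x−xᵢ| + Σwᵢ|y−yᵢ|, so x and y are optimised independently as 1-D weighted medians.
Total weight W = 214; half = 107.
x-coordinate, sorted with cumulative weight:
  x=3 (N1, w=55) cum 55
  x=4 (N5, w=5) cum 60
  x=6 (N3, w=60) cum 120  ← median
  x=7 (N4, w=4) cum 124
  x=11 (N2, w=90) cum 214
⇒ x* = 6
y-coordinate, sorted with cumulative weight:
  y=0 (N4, w=4) cum 4
  y=0 (N3, w=60) cum 64
  y=9 (N5, w=5) cum 69
  y=9 (N1, w=55) cum 124  ← median
  y=12 (N2, w=90) cum 214
⇒ y* = 9

(6, 9)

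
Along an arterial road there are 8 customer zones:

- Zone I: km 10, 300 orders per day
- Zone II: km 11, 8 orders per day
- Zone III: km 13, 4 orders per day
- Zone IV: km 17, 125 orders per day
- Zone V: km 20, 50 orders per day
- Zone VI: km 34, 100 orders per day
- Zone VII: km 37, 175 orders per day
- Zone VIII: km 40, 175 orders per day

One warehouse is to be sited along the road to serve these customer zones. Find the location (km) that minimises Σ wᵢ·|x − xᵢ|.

For a sum of weighted absolute distances on a line, the optimum is the weighted median (not the mean). Total weight W = 937; half-weight = 468.5.
Sort by position and accumulate weight:
  km 10 (Zone I, w=300) → cum 300
  km 11 (Zone II, w=8) → cum 308
  km 13 (Zone III, w=4) → cum 312
  km 17 (Zone IV, w=125) → cum 437
  km 20 (Zone V, w=50) → cum 487  ≥ 468.5 → median here
  km 34 (Zone VI, w=100) → cum 587
  km 37 (Zone VII, w=175) → cum 762
  km 40 (Zone VIII, w=175) → cum 937
Optimal location: km 20.

x = 20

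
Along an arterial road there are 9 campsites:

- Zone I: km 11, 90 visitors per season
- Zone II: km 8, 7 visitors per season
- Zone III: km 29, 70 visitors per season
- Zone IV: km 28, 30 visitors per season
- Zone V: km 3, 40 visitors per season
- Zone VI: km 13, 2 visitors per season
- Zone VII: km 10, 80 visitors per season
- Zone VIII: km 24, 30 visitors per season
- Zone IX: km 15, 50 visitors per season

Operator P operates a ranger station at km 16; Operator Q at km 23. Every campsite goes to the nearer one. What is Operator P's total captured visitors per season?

The indifferent point is the midpoint (16+23)/2 = 19.5; campsites left of it (closer to Operator P at 16) go to Operator P, those right go to Operator Q.
  Zone V at 3 (w=40) → Operator P
  Zone II at 8 (w=7) → Operator P
  Zone VII at 10 (w=80) → Operator P
  Zone I at 11 (w=90) → Operator P
  Zone VI at 13 (w=2) → Operator P
  Zone IX at 15 (w=50) → Operator P
  Zone VIII at 24 (w=30) → Operator Q
  Zone IV at 28 (w=30) → Operator Q
  Zone III at 29 (w=70) → Operator Q
Operator P captures 269; Operator Q captures 130.

269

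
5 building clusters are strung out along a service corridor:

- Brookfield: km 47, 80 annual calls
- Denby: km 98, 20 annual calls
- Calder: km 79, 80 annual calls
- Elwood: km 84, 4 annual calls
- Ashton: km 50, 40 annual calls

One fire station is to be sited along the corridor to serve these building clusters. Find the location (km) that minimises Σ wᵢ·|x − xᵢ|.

For a sum of weighted absolute distances on a line, the optimum is the weighted median (not the mean). Total weight W = 224; half-weight = 112.
Sort by position and accumulate weight:
  km 47 (Brookfield, w=80) → cum 80
  km 50 (Ashton, w=40) → cum 120  ≥ 112 → median here
  km 79 (Calder, w=80) → cum 200
  km 84 (Elwood, w=4) → cum 204
  km 98 (Denby, w=20) → cum 224
Optimal location: km 50.

x = 50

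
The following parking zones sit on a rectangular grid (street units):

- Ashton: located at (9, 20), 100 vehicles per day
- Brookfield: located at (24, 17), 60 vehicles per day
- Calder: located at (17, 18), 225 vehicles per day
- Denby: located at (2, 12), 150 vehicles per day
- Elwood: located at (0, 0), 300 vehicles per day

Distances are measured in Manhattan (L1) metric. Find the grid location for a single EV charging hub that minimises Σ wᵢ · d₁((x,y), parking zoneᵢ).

(2, 12)

Manhattan distance separates: Σwᵢ(|x−xᵢ|+|y−yᵢ|) = Σwᵢ|x−xᵢ| + Σwᵢ|y−yᵢ|, so x and y are optimised independently as 1-D weighted medians.
Total weight W = 835; half = 417.5.
x-coordinate, sorted with cumulative weight:
  x=0 (Elwood, w=300) cum 300
  x=2 (Denby, w=150) cum 450  ← median
  x=9 (Ashton, w=100) cum 550
  x=17 (Calder, w=225) cum 775
  x=24 (Brookfield, w=60) cum 835
⇒ x* = 2
y-coordinate, sorted with cumulative weight:
  y=0 (Elwood, w=300) cum 300
  y=12 (Denby, w=150) cum 450  ← median
  y=17 (Brookfield, w=60) cum 510
  y=18 (Calder, w=225) cum 735
  y=20 (Ashton, w=100) cum 835
⇒ y* = 12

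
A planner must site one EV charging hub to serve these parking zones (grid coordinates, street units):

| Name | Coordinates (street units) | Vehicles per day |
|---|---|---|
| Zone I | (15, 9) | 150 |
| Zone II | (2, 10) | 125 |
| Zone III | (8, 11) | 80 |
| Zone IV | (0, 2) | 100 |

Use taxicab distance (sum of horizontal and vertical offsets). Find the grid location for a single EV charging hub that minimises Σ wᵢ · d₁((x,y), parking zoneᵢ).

Manhattan distance separates: Σwᵢ(|x−xᵢ|+|y−yᵢ|) = Σwᵢ|x−xᵢ| + Σwᵢ|y−yᵢ|, so x and y are optimised independently as 1-D weighted medians.
Total weight W = 455; half = 227.5.
x-coordinate, sorted with cumulative weight:
  x=0 (Zone IV, w=100) cum 100
  x=2 (Zone II, w=125) cum 225
  x=8 (Zone III, w=80) cum 305  ← median
  x=15 (Zone I, w=150) cum 455
⇒ x* = 8
y-coordinate, sorted with cumulative weight:
  y=2 (Zone IV, w=100) cum 100
  y=9 (Zone I, w=150) cum 250  ← median
  y=10 (Zone II, w=125) cum 375
  y=11 (Zone III, w=80) cum 455
⇒ y* = 9

(8, 9)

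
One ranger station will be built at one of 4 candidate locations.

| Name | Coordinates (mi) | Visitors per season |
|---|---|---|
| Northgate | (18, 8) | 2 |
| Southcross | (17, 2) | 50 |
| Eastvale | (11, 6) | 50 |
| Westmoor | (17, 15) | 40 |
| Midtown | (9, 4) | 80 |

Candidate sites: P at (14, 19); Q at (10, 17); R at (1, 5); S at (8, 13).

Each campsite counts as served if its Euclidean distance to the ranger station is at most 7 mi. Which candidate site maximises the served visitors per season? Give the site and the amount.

Coverage radius r = 7 mi; a point is covered iff (Δx)²+(Δy)² ≤ 7² = 49.
  P (14, 19): covers {Westmoor} → 40
  Q (10, 17): covers {none} → 0
  R (1, 5): covers {none} → 0
  S (8, 13): covers {none} → 0
Maximum coverage at P: 40 visitors per season.

P, covering 40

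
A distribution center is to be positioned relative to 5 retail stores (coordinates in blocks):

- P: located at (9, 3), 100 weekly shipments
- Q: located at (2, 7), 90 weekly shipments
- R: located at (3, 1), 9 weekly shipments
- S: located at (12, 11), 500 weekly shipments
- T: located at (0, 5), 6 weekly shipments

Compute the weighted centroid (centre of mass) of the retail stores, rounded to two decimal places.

(10.08, 9.18)

The minimiser of Σwᵢ‖p−pᵢ‖² is the weighted centroid p* = (Σwᵢpᵢ)/(Σwᵢ).
Σwᵢ = 705.
Σwᵢxᵢ = 100·9 + 90·2 + 9·3 + 500·12 + 6·0 = 7107.
Σwᵢyᵢ = 100·3 + 90·7 + 9·1 + 500·11 + 6·5 = 6469.
x* = 7107/705 = 10.08, y* = 6469/705 = 9.18.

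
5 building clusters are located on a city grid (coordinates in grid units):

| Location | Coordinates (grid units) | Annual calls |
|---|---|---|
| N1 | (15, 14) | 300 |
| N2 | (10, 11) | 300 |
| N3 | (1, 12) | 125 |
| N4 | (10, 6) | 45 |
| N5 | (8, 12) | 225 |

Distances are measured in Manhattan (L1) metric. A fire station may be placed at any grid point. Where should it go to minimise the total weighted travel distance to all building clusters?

Manhattan distance separates: Σwᵢ(|x−xᵢ|+|y−yᵢ|) = Σwᵢ|x−xᵢ| + Σwᵢ|y−yᵢ|, so x and y are optimised independently as 1-D weighted medians.
Total weight W = 995; half = 497.5.
x-coordinate, sorted with cumulative weight:
  x=1 (N3, w=125) cum 125
  x=8 (N5, w=225) cum 350
  x=10 (N2, w=300) cum 650  ← median
  x=10 (N4, w=45) cum 695
  x=15 (N1, w=300) cum 995
⇒ x* = 10
y-coordinate, sorted with cumulative weight:
  y=6 (N4, w=45) cum 45
  y=11 (N2, w=300) cum 345
  y=12 (N3, w=125) cum 470
  y=12 (N5, w=225) cum 695  ← median
  y=14 (N1, w=300) cum 995
⇒ y* = 12

(10, 12)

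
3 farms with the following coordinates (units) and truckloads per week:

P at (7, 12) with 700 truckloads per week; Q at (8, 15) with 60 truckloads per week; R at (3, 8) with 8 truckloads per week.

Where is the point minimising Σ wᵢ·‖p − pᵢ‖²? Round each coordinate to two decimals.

(7.04, 12.19)

The minimiser of Σwᵢ‖p−pᵢ‖² is the weighted centroid p* = (Σwᵢpᵢ)/(Σwᵢ).
Σwᵢ = 768.
Σwᵢxᵢ = 700·7 + 60·8 + 8·3 = 5404.
Σwᵢyᵢ = 700·12 + 60·15 + 8·8 = 9364.
x* = 5404/768 = 7.04, y* = 9364/768 = 12.19.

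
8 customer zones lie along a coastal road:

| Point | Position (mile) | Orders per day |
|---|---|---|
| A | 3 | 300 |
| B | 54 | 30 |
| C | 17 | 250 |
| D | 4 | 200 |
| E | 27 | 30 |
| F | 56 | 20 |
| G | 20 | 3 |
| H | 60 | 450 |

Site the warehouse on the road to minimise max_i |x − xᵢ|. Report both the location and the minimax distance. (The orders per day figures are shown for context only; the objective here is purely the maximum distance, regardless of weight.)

location 31.5, max distance 28.5

The 1-center on a line is the midpoint of the two extreme points: leftmost at 3, rightmost at 60.
Optimal location = (3 + 60)/2 = 31.5; maximum distance = (60 − 3)/2 = 28.5.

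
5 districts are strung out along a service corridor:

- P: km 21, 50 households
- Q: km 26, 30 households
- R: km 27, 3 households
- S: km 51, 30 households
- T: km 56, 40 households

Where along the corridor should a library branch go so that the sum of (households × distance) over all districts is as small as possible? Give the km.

x = 26

For a sum of weighted absolute distances on a line, the optimum is the weighted median (not the mean). Total weight W = 153; half-weight = 76.5.
Sort by position and accumulate weight:
  km 21 (P, w=50) → cum 50
  km 26 (Q, w=30) → cum 80  ≥ 76.5 → median here
  km 27 (R, w=3) → cum 83
  km 51 (S, w=30) → cum 113
  km 56 (T, w=40) → cum 153
Optimal location: km 26.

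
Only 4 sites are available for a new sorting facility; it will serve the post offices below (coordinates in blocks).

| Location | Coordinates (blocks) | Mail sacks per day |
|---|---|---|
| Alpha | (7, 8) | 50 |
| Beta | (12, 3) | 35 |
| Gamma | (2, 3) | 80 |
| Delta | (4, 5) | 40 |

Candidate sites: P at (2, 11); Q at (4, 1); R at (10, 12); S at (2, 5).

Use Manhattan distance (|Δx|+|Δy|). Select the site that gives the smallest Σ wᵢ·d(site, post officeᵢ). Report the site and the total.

Total weighted distance at each candidate:
  P (2, 11): total = 1990
  Q (4, 1): total = 1330
  R (10, 12): total = 2615
  S (2, 5): total = 1060
Minimum is at S with total 1060 blocks.

S, total 1060 blocks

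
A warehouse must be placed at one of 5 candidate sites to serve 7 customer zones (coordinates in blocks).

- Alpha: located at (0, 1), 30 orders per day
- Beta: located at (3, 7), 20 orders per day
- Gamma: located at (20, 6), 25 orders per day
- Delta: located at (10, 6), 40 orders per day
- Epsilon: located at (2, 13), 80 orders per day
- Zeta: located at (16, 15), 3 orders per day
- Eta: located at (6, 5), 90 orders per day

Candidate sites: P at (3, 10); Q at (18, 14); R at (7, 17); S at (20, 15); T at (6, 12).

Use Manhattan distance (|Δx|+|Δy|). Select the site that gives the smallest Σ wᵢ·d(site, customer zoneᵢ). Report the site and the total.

Total weighted distance at each candidate:
  P (3, 10): total = 2479
  Q (18, 14): total = 5519
  R (7, 17): total = 4053
  S (20, 15): total = 6277
  T (6, 12): total = 2639
Minimum is at P with total 2479 blocks.

P, total 2479 blocks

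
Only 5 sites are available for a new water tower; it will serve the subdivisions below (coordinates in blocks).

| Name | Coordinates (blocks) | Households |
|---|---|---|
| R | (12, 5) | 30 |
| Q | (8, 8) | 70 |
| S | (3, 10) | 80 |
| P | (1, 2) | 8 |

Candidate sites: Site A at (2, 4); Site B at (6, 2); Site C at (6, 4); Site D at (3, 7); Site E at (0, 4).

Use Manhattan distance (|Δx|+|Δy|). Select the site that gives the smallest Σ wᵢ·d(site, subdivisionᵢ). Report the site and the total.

Site D, total 1046 blocks

Total weighted distance at each candidate:
  Site A (2, 4): total = 1614
  Site B (6, 2): total = 1750
  Site C (6, 4): total = 1406
  Site D (3, 7): total = 1046
  Site E (0, 4): total = 1974
Minimum is at Site D with total 1046 blocks.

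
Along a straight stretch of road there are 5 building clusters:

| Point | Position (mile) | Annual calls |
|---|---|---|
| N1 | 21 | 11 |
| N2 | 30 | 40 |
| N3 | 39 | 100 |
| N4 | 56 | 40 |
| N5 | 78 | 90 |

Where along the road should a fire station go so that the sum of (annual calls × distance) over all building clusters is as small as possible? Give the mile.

x = 39

For a sum of weighted absolute distances on a line, the optimum is the weighted median (not the mean). Total weight W = 281; half-weight = 140.5.
Sort by position and accumulate weight:
  mile 21 (N1, w=11) → cum 11
  mile 30 (N2, w=40) → cum 51
  mile 39 (N3, w=100) → cum 151  ≥ 140.5 → median here
  mile 56 (N4, w=40) → cum 191
  mile 78 (N5, w=90) → cum 281
Optimal location: mile 39.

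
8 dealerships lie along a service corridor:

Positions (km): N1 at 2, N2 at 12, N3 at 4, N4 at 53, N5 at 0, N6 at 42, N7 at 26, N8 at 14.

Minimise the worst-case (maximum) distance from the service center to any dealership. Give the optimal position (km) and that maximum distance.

location 26.5, max distance 26.5

The 1-center on a line is the midpoint of the two extreme points: leftmost at 0, rightmost at 53.
Optimal location = (0 + 53)/2 = 26.5; maximum distance = (53 − 0)/2 = 26.5.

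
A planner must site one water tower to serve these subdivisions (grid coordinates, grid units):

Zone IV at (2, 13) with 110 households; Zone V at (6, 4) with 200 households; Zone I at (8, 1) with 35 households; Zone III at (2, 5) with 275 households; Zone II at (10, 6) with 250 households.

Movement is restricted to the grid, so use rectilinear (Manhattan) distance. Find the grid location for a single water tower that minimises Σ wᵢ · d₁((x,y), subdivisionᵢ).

Manhattan distance separates: Σwᵢ(|x−xᵢ|+|y−yᵢ|) = Σwᵢ|x−xᵢ| + Σwᵢ|y−yᵢ|, so x and y are optimised independently as 1-D weighted medians.
Total weight W = 870; half = 435.
x-coordinate, sorted with cumulative weight:
  x=2 (Zone IV, w=110) cum 110
  x=2 (Zone III, w=275) cum 385
  x=6 (Zone V, w=200) cum 585  ← median
  x=8 (Zone I, w=35) cum 620
  x=10 (Zone II, w=250) cum 870
⇒ x* = 6
y-coordinate, sorted with cumulative weight:
  y=1 (Zone I, w=35) cum 35
  y=4 (Zone V, w=200) cum 235
  y=5 (Zone III, w=275) cum 510  ← median
  y=6 (Zone II, w=250) cum 760
  y=13 (Zone IV, w=110) cum 870
⇒ y* = 5

(6, 5)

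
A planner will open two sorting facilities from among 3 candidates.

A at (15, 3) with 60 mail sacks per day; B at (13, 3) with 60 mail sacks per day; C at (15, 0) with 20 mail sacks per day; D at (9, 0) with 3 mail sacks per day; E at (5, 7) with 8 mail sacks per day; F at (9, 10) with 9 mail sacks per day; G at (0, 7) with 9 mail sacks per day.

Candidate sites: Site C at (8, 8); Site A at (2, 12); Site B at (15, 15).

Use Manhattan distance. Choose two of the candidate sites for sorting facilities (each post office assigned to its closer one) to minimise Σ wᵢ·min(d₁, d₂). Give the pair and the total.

Evaluate every pair (each demand assigned to the nearer of the two):
  {Site C, Site A}: total = 1769
  {Site C, Site B}: total = 1787
  {Site A, Site B}: total = 2125
Best pair: {Site C, Site A} with total 1769.

{Site C, Site A}, total 1769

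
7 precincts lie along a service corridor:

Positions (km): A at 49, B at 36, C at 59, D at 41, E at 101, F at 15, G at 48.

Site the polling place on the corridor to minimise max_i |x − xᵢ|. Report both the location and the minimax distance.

The 1-center on a line is the midpoint of the two extreme points: leftmost at 15, rightmost at 101.
Optimal location = (15 + 101)/2 = 58; maximum distance = (101 − 15)/2 = 43.

location 58, max distance 43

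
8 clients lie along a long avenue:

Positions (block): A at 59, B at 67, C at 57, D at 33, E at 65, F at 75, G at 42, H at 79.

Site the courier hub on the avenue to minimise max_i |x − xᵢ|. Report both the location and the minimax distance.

The 1-center on a line is the midpoint of the two extreme points: leftmost at 33, rightmost at 79.
Optimal location = (33 + 79)/2 = 56; maximum distance = (79 − 33)/2 = 23.

location 56, max distance 23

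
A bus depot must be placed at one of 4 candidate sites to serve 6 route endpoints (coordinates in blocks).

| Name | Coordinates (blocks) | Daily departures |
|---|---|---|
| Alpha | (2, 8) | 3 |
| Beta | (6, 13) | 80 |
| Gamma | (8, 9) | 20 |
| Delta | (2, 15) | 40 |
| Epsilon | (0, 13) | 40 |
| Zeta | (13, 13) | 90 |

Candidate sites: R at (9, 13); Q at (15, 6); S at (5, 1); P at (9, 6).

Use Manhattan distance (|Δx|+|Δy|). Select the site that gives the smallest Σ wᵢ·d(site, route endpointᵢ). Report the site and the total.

Total weighted distance at each candidate:
  R (9, 13): total = 1456
  Q (15, 6): total = 4095
  S (5, 1): total = 4450
  P (9, 6): total = 3177
Minimum is at R with total 1456 blocks.

R, total 1456 blocks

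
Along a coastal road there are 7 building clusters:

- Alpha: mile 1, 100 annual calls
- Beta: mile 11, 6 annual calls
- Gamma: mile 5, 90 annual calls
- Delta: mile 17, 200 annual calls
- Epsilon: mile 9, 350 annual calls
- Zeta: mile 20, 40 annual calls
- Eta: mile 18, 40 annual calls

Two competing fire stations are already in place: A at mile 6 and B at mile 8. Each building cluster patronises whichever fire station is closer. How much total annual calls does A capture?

The indifferent point is the midpoint (6+8)/2 = 7; building clusters left of it (closer to A at 6) go to A, those right go to B.
  Alpha at 1 (w=100) → A
  Gamma at 5 (w=90) → A
  Epsilon at 9 (w=350) → B
  Beta at 11 (w=6) → B
  Delta at 17 (w=200) → B
  Eta at 18 (w=40) → B
  Zeta at 20 (w=40) → B
A captures 190; B captures 636.

190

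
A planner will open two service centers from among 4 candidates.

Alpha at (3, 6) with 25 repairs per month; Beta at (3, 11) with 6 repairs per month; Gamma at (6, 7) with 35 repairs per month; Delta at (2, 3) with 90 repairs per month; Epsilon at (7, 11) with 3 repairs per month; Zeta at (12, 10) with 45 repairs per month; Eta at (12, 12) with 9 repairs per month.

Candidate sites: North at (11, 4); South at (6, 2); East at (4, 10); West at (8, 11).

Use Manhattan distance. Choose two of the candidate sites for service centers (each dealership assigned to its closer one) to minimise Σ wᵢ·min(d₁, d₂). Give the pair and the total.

Evaluate every pair (each demand assigned to the nearer of the two):
  {South, West}: total = 1103
  {South, East}: total = 1224
  {North, South}: total = 1298
  {East, West}: total = 1395
  {North, East}: total = 1530
  {North, West}: total = 1663
Best pair: {South, West} with total 1103.

{South, West}, total 1103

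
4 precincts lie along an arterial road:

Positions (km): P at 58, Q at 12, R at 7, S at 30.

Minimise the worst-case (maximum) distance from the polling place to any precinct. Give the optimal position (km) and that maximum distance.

location 32.5, max distance 25.5

The 1-center on a line is the midpoint of the two extreme points: leftmost at 7, rightmost at 58.
Optimal location = (7 + 58)/2 = 32.5; maximum distance = (58 − 7)/2 = 25.5.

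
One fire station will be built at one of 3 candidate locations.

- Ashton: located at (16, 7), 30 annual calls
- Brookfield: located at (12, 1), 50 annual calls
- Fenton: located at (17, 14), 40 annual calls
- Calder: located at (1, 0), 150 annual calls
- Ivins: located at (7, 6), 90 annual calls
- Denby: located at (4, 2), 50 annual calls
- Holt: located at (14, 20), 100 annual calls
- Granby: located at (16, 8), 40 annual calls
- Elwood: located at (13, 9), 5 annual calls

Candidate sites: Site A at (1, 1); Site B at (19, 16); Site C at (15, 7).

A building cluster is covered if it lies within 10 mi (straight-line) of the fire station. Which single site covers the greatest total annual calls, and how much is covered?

Coverage radius r = 10 mi; a point is covered iff (Δx)²+(Δy)² ≤ 10² = 100.
  Site A (1, 1): covers {Calder, Ivins, Denby} → 290
  Site B (19, 16): covers {Ashton, Fenton, Holt, Granby, Elwood} → 215
  Site C (15, 7): covers {Ashton, Brookfield, Fenton, Ivins, Granby, Elwood} → 255
Maximum coverage at Site A: 290 annual calls.

Site A, covering 290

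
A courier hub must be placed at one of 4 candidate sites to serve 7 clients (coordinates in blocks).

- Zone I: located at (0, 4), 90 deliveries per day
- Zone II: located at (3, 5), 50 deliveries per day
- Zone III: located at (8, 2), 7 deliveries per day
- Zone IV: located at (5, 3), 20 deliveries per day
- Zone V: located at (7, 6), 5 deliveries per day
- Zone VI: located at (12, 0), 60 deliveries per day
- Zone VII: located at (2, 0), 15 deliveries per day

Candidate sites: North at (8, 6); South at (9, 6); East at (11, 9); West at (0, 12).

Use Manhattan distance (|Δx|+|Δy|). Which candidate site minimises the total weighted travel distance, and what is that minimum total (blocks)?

Total weighted distance at each candidate:
  North (8, 6): total = 2133
  South (9, 6): total = 2260
  East (11, 9): total = 3255
  West (0, 12): total = 3341
Minimum is at North with total 2133 blocks.

North, total 2133 blocks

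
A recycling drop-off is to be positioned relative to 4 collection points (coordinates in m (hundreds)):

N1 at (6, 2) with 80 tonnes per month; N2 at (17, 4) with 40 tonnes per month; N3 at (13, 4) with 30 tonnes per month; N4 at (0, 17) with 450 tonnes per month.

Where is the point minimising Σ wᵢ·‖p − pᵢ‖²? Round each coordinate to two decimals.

(2.58, 13.48)

The minimiser of Σwᵢ‖p−pᵢ‖² is the weighted centroid p* = (Σwᵢpᵢ)/(Σwᵢ).
Σwᵢ = 600.
Σwᵢxᵢ = 80·6 + 40·17 + 30·13 + 450·0 = 1550.
Σwᵢyᵢ = 80·2 + 40·4 + 30·4 + 450·17 = 8090.
x* = 1550/600 = 2.58, y* = 8090/600 = 13.48.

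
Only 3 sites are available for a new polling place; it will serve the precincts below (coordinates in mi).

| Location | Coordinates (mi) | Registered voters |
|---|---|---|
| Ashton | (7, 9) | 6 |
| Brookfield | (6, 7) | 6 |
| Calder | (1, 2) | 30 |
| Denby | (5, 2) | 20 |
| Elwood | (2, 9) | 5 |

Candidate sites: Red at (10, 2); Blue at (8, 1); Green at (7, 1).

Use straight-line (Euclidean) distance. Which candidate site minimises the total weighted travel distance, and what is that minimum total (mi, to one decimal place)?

Green, total 358.9 mi

Total weighted distance at each candidate:
  Red (10, 2): total = 507.3
  Blue (8, 1): total = 411.7
  Green (7, 1): total = 358.9
Minimum is at Green with total 358.9 mi.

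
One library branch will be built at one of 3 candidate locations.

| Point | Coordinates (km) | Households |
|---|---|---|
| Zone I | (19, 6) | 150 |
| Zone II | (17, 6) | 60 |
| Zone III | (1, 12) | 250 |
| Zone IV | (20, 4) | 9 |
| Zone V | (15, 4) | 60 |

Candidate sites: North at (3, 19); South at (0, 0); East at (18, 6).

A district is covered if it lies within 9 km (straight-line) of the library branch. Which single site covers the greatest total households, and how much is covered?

Coverage radius r = 9 km; a point is covered iff (Δx)²+(Δy)² ≤ 9² = 81.
  North (3, 19): covers {Zone III} → 250
  South (0, 0): covers {none} → 0
  East (18, 6): covers {Zone I, Zone II, Zone IV, Zone V} → 279
Maximum coverage at East: 279 households.

East, covering 279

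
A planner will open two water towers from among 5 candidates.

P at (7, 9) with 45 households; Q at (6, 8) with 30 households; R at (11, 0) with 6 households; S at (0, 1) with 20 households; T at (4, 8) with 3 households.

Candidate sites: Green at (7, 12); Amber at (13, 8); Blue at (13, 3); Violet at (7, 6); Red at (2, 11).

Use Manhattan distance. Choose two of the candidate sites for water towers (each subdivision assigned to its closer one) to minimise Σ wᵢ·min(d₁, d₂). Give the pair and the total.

{Blue, Violet}, total 510

Evaluate every pair (each demand assigned to the nearer of the two):
  {Blue, Violet}: total = 510
  {Green, Violet}: total = 540
  {Amber, Violet}: total = 540
  {Violet, Red}: total = 540
  {Green, Blue}: total = 636
  {Green, Red}: total = 636
  {Green, Amber}: total = 726
  {Blue, Red}: total = 810
  {Amber, Red}: total = 840
  {Amber, Blue}: total = 882
Best pair: {Blue, Violet} with total 510.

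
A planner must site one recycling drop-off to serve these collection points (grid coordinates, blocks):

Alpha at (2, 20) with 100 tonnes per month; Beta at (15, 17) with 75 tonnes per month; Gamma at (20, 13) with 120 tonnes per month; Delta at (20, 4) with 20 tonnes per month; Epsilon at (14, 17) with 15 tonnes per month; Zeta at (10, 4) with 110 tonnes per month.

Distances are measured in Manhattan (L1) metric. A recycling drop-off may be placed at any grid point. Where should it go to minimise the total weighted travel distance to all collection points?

(14, 13)

Manhattan distance separates: Σwᵢ(|x−xᵢ|+|y−yᵢ|) = Σwᵢ|x−xᵢ| + Σwᵢ|y−yᵢ|, so x and y are optimised independently as 1-D weighted medians.
Total weight W = 440; half = 220.
x-coordinate, sorted with cumulative weight:
  x=2 (Alpha, w=100) cum 100
  x=10 (Zeta, w=110) cum 210
  x=14 (Epsilon, w=15) cum 225  ← median
  x=15 (Beta, w=75) cum 300
  x=20 (Gamma, w=120) cum 420
  x=20 (Delta, w=20) cum 440
⇒ x* = 14
y-coordinate, sorted with cumulative weight:
  y=4 (Delta, w=20) cum 20
  y=4 (Zeta, w=110) cum 130
  y=13 (Gamma, w=120) cum 250  ← median
  y=17 (Beta, w=75) cum 325
  y=17 (Epsilon, w=15) cum 340
  y=20 (Alpha, w=100) cum 440
⇒ y* = 13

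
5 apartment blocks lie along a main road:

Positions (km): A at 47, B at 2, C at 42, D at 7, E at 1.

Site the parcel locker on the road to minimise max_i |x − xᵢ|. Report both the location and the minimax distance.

location 24, max distance 23

The 1-center on a line is the midpoint of the two extreme points: leftmost at 1, rightmost at 47.
Optimal location = (1 + 47)/2 = 24; maximum distance = (47 − 1)/2 = 23.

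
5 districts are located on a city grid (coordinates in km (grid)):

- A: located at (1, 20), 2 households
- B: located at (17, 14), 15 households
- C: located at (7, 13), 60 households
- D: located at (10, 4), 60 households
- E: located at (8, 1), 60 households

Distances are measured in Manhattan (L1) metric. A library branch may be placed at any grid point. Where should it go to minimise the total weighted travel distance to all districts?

(8, 4)

Manhattan distance separates: Σwᵢ(|x−xᵢ|+|y−yᵢ|) = Σwᵢ|x−xᵢ| + Σwᵢ|y−yᵢ|, so x and y are optimised independently as 1-D weighted medians.
Total weight W = 197; half = 98.5.
x-coordinate, sorted with cumulative weight:
  x=1 (A, w=2) cum 2
  x=7 (C, w=60) cum 62
  x=8 (E, w=60) cum 122  ← median
  x=10 (D, w=60) cum 182
  x=17 (B, w=15) cum 197
⇒ x* = 8
y-coordinate, sorted with cumulative weight:
  y=1 (E, w=60) cum 60
  y=4 (D, w=60) cum 120  ← median
  y=13 (C, w=60) cum 180
  y=14 (B, w=15) cum 195
  y=20 (A, w=2) cum 197
⇒ y* = 4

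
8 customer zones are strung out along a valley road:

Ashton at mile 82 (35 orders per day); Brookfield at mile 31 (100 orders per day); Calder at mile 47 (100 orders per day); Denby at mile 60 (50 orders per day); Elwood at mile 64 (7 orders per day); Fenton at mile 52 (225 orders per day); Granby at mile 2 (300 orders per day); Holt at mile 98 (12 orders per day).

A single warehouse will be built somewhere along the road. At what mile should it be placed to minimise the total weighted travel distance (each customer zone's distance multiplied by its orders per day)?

For a sum of weighted absolute distances on a line, the optimum is the weighted median (not the mean). Total weight W = 829; half-weight = 414.5.
Sort by position and accumulate weight:
  mile 2 (Granby, w=300) → cum 300
  mile 31 (Brookfield, w=100) → cum 400
  mile 47 (Calder, w=100) → cum 500  ≥ 414.5 → median here
  mile 52 (Fenton, w=225) → cum 725
  mile 60 (Denby, w=50) → cum 775
  mile 64 (Elwood, w=7) → cum 782
  mile 82 (Ashton, w=35) → cum 817
  mile 98 (Holt, w=12) → cum 829
Optimal location: mile 47.

x = 47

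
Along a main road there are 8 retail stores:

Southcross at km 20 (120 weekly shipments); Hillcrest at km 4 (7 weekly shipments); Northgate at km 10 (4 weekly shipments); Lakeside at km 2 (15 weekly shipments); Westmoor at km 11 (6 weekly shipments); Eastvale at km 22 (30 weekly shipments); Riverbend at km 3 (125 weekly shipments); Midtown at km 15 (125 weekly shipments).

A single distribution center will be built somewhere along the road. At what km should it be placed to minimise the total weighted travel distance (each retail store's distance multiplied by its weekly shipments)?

x = 15

For a sum of weighted absolute distances on a line, the optimum is the weighted median (not the mean). Total weight W = 432; half-weight = 216.
Sort by position and accumulate weight:
  km 2 (Lakeside, w=15) → cum 15
  km 3 (Riverbend, w=125) → cum 140
  km 4 (Hillcrest, w=7) → cum 147
  km 10 (Northgate, w=4) → cum 151
  km 11 (Westmoor, w=6) → cum 157
  km 15 (Midtown, w=125) → cum 282  ≥ 216 → median here
  km 20 (Southcross, w=120) → cum 402
  km 22 (Eastvale, w=30) → cum 432
Optimal location: km 15.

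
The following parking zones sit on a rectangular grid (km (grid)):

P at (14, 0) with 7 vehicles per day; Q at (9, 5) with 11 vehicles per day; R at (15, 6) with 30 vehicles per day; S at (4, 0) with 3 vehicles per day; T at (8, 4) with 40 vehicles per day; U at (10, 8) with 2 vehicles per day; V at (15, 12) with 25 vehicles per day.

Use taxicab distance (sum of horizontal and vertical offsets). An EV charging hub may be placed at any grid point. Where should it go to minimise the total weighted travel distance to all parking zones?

(14, 5)

Manhattan distance separates: Σwᵢ(|x−xᵢ|+|y−yᵢ|) = Σwᵢ|x−xᵢ| + Σwᵢ|y−yᵢ|, so x and y are optimised independently as 1-D weighted medians.
Total weight W = 118; half = 59.
x-coordinate, sorted with cumulative weight:
  x=4 (S, w=3) cum 3
  x=8 (T, w=40) cum 43
  x=9 (Q, w=11) cum 54
  x=10 (U, w=2) cum 56
  x=14 (P, w=7) cum 63  ← median
  x=15 (R, w=30) cum 93
  x=15 (V, w=25) cum 118
⇒ x* = 14
y-coordinate, sorted with cumulative weight:
  y=0 (P, w=7) cum 7
  y=0 (S, w=3) cum 10
  y=4 (T, w=40) cum 50
  y=5 (Q, w=11) cum 61  ← median
  y=6 (R, w=30) cum 91
  y=8 (U, w=2) cum 93
  y=12 (V, w=25) cum 118
⇒ y* = 5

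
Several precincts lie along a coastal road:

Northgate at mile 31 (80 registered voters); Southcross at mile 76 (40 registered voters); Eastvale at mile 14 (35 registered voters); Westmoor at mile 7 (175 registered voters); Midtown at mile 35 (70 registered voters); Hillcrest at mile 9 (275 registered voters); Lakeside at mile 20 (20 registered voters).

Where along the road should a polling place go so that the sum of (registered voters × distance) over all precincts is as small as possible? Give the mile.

For a sum of weighted absolute distances on a line, the optimum is the weighted median (not the mean). Total weight W = 695; half-weight = 347.5.
Sort by position and accumulate weight:
  mile 7 (Westmoor, w=175) → cum 175
  mile 9 (Hillcrest, w=275) → cum 450  ≥ 347.5 → median here
  mile 14 (Eastvale, w=35) → cum 485
  mile 20 (Lakeside, w=20) → cum 505
  mile 31 (Northgate, w=80) → cum 585
  mile 35 (Midtown, w=70) → cum 655
  mile 76 (Southcross, w=40) → cum 695
Optimal location: mile 9.

x = 9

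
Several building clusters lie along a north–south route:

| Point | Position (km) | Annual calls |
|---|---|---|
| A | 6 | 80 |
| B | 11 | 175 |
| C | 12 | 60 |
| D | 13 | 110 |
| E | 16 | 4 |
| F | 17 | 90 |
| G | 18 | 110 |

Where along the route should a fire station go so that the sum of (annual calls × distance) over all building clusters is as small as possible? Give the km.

For a sum of weighted absolute distances on a line, the optimum is the weighted median (not the mean). Total weight W = 629; half-weight = 314.5.
Sort by position and accumulate weight:
  km 6 (A, w=80) → cum 80
  km 11 (B, w=175) → cum 255
  km 12 (C, w=60) → cum 315  ≥ 314.5 → median here
  km 13 (D, w=110) → cum 425
  km 16 (E, w=4) → cum 429
  km 17 (F, w=90) → cum 519
  km 18 (G, w=110) → cum 629
Optimal location: km 12.

x = 12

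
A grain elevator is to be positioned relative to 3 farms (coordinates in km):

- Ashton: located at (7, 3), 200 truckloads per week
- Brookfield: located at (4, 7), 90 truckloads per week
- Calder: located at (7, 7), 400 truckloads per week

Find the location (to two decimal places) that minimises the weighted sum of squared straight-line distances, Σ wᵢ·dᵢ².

The minimiser of Σwᵢ‖p−pᵢ‖² is the weighted centroid p* = (Σwᵢpᵢ)/(Σwᵢ).
Σwᵢ = 690.
Σwᵢxᵢ = 200·7 + 90·4 + 400·7 = 4560.
Σwᵢyᵢ = 200·3 + 90·7 + 400·7 = 4030.
x* = 4560/690 = 6.61, y* = 4030/690 = 5.84.

(6.61, 5.84)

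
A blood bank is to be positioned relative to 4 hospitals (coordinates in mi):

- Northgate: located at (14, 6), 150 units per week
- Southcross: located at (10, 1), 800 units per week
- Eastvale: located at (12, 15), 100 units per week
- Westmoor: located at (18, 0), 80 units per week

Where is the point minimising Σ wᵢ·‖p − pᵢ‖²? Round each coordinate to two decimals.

(11.27, 2.83)

The minimiser of Σwᵢ‖p−pᵢ‖² is the weighted centroid p* = (Σwᵢpᵢ)/(Σwᵢ).
Σwᵢ = 1130.
Σwᵢxᵢ = 150·14 + 800·10 + 100·12 + 80·18 = 12740.
Σwᵢyᵢ = 150·6 + 800·1 + 100·15 + 80·0 = 3200.
x* = 12740/1130 = 11.27, y* = 3200/1130 = 2.83.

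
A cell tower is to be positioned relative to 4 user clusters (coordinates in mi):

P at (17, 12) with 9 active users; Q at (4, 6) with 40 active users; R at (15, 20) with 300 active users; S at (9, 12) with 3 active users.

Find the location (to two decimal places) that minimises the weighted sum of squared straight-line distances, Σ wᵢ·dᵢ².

The minimiser of Σwᵢ‖p−pᵢ‖² is the weighted centroid p* = (Σwᵢpᵢ)/(Σwᵢ).
Σwᵢ = 352.
Σwᵢxᵢ = 9·17 + 40·4 + 300·15 + 3·9 = 4840.
Σwᵢyᵢ = 9·12 + 40·6 + 300·20 + 3·12 = 6384.
x* = 4840/352 = 13.75, y* = 6384/352 = 18.14.

(13.75, 18.14)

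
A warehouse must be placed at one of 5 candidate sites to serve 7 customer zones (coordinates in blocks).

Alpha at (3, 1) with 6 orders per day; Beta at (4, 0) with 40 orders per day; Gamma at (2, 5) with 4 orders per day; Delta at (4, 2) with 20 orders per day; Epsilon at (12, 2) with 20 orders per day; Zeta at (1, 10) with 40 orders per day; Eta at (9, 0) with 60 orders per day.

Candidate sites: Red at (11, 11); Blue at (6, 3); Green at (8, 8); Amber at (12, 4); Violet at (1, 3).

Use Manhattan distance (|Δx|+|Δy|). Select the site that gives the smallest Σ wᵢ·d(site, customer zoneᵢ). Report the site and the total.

Blue, total 1294 blocks

Total weighted distance at each candidate:
  Red (11, 11): total = 2628
  Blue (6, 3): total = 1294
  Green (8, 8): total = 1888
  Amber (12, 4): total = 1936
  Violet (1, 3): total = 1536
Minimum is at Blue with total 1294 blocks.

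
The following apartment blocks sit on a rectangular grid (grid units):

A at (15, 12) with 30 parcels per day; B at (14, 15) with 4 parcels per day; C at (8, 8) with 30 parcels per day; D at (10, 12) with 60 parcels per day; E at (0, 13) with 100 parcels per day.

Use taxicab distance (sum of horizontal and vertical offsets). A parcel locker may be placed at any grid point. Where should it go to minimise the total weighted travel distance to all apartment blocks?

(8, 12)

Manhattan distance separates: Σwᵢ(|x−xᵢ|+|y−yᵢ|) = Σwᵢ|x−xᵢ| + Σwᵢ|y−yᵢ|, so x and y are optimised independently as 1-D weighted medians.
Total weight W = 224; half = 112.
x-coordinate, sorted with cumulative weight:
  x=0 (E, w=100) cum 100
  x=8 (C, w=30) cum 130  ← median
  x=10 (D, w=60) cum 190
  x=14 (B, w=4) cum 194
  x=15 (A, w=30) cum 224
⇒ x* = 8
y-coordinate, sorted with cumulative weight:
  y=8 (C, w=30) cum 30
  y=12 (A, w=30) cum 60
  y=12 (D, w=60) cum 120  ← median
  y=13 (E, w=100) cum 220
  y=15 (B, w=4) cum 224
⇒ y* = 12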